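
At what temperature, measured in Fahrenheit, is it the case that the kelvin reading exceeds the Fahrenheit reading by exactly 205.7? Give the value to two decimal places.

Let F be the Fahrenheit reading. The kelvin reading is K = 5/9·F + 255.372.
Require K - F = 205.7: (-4/9)·F + 255.372 = 205.7.
F = (205.7 - 255.372) / (-4/9) = 111.76.

111.76°F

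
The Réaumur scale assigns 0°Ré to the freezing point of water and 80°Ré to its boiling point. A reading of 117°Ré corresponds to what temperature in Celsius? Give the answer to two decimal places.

Linear interpolation between the fixed points: C = (117 - 0) × 100 / (80 - 0) = 146.2500°C.

146.25°C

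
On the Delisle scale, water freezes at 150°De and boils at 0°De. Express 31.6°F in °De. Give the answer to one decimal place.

150.3°De

First in Celsius: (31.6 - 32) × 5/9 = -0.2222°C.
Linearly onto the Delisle scale: 150 + (-0.2222 / 100) × (0 - 150) = 150.3°De.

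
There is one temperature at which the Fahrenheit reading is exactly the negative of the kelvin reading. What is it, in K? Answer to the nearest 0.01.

Let K be the kelvin reading. The Fahrenheit reading is F = 1.8·K - 459.67.
Require F = -1·K: 1.8·K - 459.67 = -1·K.
(2.8)·K = 459.67  ⇒  K = 164.17.

164.17 K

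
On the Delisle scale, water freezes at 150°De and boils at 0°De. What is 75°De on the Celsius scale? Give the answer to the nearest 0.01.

Linear interpolation between the fixed points: C = (75 - 150) × 100 / (0 - 150) = 50.0000°C.

50.00°C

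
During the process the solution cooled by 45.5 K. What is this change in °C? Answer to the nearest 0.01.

45.50°C

Kelvin and Celsius degrees are the same size, so the interval is unchanged: 45.50.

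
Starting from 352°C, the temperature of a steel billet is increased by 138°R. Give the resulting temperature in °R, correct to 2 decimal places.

The 138°R change is an interval, so only the factor 5/9 applies: +138 × 5/9 = +76.6667°C.
Final Celsius temperature: 352.0000 + 76.6667 = 428.6667°C.
In Rankine: 428.6667 × 1.8 + 491.67 = 1263.27°R.

1263.27°R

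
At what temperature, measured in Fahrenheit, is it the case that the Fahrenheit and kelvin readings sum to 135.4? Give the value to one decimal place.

Let F be the Fahrenheit reading. The kelvin reading is K = 5/9·F + 255.372.
Require F + K = 135.4: (14/9)·F + 255.372 = 135.4.
F = (135.4 - 255.372) / (14/9) = -77.1.

-77.1°F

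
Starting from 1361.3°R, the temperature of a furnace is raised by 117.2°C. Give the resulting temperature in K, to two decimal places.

Initial temperature in Celsius: (1361.3 - 491.67) × 5/9 = 483.1278°C.
Final Celsius temperature: 483.1278 + 117.2000 = 600.3278°C.
In kelvin: 600.3278 + 273.15 = 873.48 K.

873.48 K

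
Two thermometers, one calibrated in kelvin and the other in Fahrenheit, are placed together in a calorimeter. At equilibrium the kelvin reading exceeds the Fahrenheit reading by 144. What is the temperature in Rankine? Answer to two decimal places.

710.26°R

Let x be the kelvin reading; then the Fahrenheit reading is 1.8·x - 459.67.
(1.8·x - 459.67) - x = -144  ⇒  (0.8)·x = 315.67  ⇒  x = 394.5875 K.
In Celsius: 394.5875 - 273.15 = 121.4375°C.
In Rankine: 121.4375 × 1.8 + 491.67 = 710.26°R.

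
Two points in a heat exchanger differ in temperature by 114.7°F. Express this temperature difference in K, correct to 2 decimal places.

For a temperature interval the offset drops out; only the factor 5/9 applies.
114.7 × 5/9 = 63.72.

63.72 K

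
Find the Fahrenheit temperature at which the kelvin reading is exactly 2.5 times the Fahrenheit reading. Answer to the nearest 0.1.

131.3°F

Let F be the Fahrenheit reading. The kelvin reading is K = 5/9·F + 255.372.
Require K = 2.5·F: 5/9·F + 255.372 = 2.5·F.
(-35/18)·F = -255.372  ⇒  F = 131.3.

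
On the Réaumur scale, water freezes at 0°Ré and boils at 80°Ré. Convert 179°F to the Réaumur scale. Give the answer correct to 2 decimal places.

65.33°Ré

First in Celsius: (179 - 32) × 5/9 = 81.6667°C.
Linearly onto the Réaumur scale: 0 + (81.6667 / 100) × (80 - 0) = 65.33°Ré.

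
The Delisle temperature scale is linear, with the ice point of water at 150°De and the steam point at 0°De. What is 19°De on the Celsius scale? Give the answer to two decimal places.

87.33°C

Linear interpolation between the fixed points: C = (19 - 150) × 100 / (0 - 150) = 87.3333°C.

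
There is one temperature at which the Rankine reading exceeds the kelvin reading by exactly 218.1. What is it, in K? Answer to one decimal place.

Let K be the kelvin reading. The Rankine reading is R = 1.8·K.
Require R - K = 218.1: (0.8)·K = 218.1.
K = (218.1) / (0.8) = 272.6.

272.6 K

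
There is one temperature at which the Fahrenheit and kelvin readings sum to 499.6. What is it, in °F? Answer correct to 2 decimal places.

157.00°F

Let F be the Fahrenheit reading. The kelvin reading is K = 5/9·F + 255.372.
Require F + K = 499.6: (14/9)·F + 255.372 = 499.6.
F = (499.6 - 255.372) / (14/9) = 157.00.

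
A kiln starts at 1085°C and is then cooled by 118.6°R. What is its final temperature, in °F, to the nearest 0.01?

The 118.6°R change is an interval, so only the factor 5/9 applies: -118.6 × 5/9 = -65.8889°C.
Final Celsius temperature: 1085.0000 - 65.8889 = 1019.1111°C.
In Fahrenheit: 1019.1111 × 1.8 + 32 = 1866.40°F.

1866.40°F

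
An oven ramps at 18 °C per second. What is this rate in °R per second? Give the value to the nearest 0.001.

32.400 °R/second

Since only a temperature interval is involved, the additive offset between the scales drops out.
A change of 1°C is a change of 1.8°R, so 18 × 1.8 = 32.400.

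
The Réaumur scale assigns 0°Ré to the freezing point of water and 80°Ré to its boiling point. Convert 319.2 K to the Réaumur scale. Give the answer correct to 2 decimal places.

36.84°Ré

First in Celsius: 319.2 - 273.15 = 46.0500°C.
Linearly onto the Réaumur scale: 0 + (46.0500 / 100) × (80 - 0) = 36.84°Ré.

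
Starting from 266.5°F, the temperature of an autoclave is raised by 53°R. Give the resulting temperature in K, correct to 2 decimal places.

Initial temperature in Celsius: (266.5 - 32) × 5/9 = 130.2778°C.
The 53°R change is an interval, so only the factor 5/9 applies: +53 × 5/9 = +29.4444°C.
Final Celsius temperature: 130.2778 + 29.4444 = 159.7222°C.
In kelvin: 159.7222 + 273.15 = 432.87 K.

432.87 K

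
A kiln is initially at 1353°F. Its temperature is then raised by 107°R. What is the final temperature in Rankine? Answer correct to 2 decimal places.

Initial temperature in Celsius: (1353 - 32) × 5/9 = 733.8889°C.
The 107°R change is an interval, so only the factor 5/9 applies: +107 × 5/9 = +59.4444°C.
Final Celsius temperature: 733.8889 + 59.4444 = 793.3333°C.
In Rankine: 793.3333 × 1.8 + 491.67 = 1919.67°R.

1919.67°R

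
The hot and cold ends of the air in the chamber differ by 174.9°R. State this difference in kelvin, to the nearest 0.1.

97.2 K

For a temperature interval the offset drops out; only the factor 5/9 applies.
174.9 × 5/9 = 97.2.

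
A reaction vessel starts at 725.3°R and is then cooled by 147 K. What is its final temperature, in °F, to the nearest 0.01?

Initial temperature in Celsius: (725.3 - 491.67) × 5/9 = 129.7944°C.
The 147 K change is an interval; Kelvin and Celsius degrees are the same size, so ΔC = -147°C.
Final Celsius temperature: 129.7944 - 147.0000 = -17.2056°C.
In Fahrenheit: -17.2056 × 1.8 + 32 = 1.03°F.

1.03°F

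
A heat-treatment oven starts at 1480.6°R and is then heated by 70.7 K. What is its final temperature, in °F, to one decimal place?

Initial temperature in Celsius: (1480.6 - 491.67) × 5/9 = 549.4056°C.
The 70.7 K change is an interval; Kelvin and Celsius degrees are the same size, so ΔC = +70.7°C.
Final Celsius temperature: 549.4056 + 70.7000 = 620.1056°C.
In Fahrenheit: 620.1056 × 1.8 + 32 = 1148.2°F.

1148.2°F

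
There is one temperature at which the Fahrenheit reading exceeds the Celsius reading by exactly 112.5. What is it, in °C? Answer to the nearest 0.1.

Let C be the Celsius reading. The Fahrenheit reading is F = 1.8·C + 32.
Require F - C = 112.5: (0.8)·C + 32 = 112.5.
C = (112.5 - 32) / (0.8) = 100.6.

100.6°C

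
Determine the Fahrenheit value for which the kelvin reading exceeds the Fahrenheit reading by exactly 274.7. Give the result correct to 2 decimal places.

Let F be the Fahrenheit reading. The kelvin reading is K = 5/9·F + 255.372.
Require K - F = 274.7: (-4/9)·F + 255.372 = 274.7.
F = (274.7 - 255.372) / (-4/9) = -43.49.

-43.49°F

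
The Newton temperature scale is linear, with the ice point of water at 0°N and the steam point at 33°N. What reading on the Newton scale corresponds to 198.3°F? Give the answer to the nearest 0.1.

First in Celsius: (198.3 - 32) × 5/9 = 92.3889°C.
Linearly onto the Newton scale: 0 + (92.3889 / 100) × (33 - 0) = 30.5°N.

30.5°N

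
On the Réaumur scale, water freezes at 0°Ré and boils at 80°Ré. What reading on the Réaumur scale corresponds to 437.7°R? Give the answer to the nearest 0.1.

First in Celsius: (437.7 - 491.67) × 5/9 = -29.9833°C.
Linearly onto the Réaumur scale: 0 + (-29.9833 / 100) × (80 - 0) = -24.0°Ré.

-24.0°Ré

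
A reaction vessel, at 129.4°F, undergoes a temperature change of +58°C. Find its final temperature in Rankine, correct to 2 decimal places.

693.47°R

Initial temperature in Celsius: (129.4 - 32) × 5/9 = 54.1111°C.
Final Celsius temperature: 54.1111 + 58.0000 = 112.1111°C.
In Rankine: 112.1111 × 1.8 + 491.67 = 693.47°R.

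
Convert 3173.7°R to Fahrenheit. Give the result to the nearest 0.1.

In Celsius: (3173.7 - 491.67) × 5/9 = 1490.0167°C.
In Fahrenheit: 1490.0167 × 1.8 + 32 = 2714.0°F.

2714.0°F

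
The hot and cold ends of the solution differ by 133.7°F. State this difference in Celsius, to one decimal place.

74.3°C

For a temperature interval the offset drops out; only the factor 5/9 applies.
133.7 × 5/9 = 74.3.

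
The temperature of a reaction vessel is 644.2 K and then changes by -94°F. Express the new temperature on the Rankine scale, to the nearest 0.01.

Initial temperature in Celsius: 644.2 - 273.15 = 371.0500°C.
The 94°F change is an interval, so only the factor 5/9 applies: -94 × 5/9 = -52.2222°C.
Final Celsius temperature: 371.0500 - 52.2222 = 318.8278°C.
In Rankine: 318.8278 × 1.8 + 491.67 = 1065.56°R.

1065.56°R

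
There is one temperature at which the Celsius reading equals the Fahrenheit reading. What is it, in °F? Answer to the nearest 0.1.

Let F be the Fahrenheit reading. The Celsius reading is C = 5/9·F - 17.7778.
Set C = F: 5/9·F - 17.7778 = F.
(-4/9)·F = 17.7778  ⇒  F = -40.0.

-40.0°F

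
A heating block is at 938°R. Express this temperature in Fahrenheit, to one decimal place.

In Celsius: (938 - 491.67) × 5/9 = 247.9611°C.
In Fahrenheit: 247.9611 × 1.8 + 32 = 478.3°F.

478.3°F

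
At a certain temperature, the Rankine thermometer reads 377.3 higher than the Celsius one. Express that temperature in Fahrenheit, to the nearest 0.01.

Let x be the Celsius reading; then the Rankine reading is 1.8·x + 491.67.
(1.8·x + 491.67) - x = 377.3  ⇒  (0.8)·x = -114.37  ⇒  x = -142.9625°C.
In Fahrenheit: -142.9625 × 1.8 + 32 = -225.33°F.

-225.33°F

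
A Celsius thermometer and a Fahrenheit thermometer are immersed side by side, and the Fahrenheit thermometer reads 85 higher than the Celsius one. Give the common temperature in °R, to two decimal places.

610.92°R

Let x be the Celsius reading; then the Fahrenheit reading is 1.8·x + 32.
(1.8·x + 32) - x = 85  ⇒  (0.8)·x = 53  ⇒  x = 66.2500°C.
In Rankine: 66.2500 × 1.8 + 491.67 = 610.92°R.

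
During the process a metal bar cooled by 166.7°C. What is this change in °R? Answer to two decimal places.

300.06°R

An interval of 1°C corresponds to 1.8°R.
166.7 × 1.8 = 300.06.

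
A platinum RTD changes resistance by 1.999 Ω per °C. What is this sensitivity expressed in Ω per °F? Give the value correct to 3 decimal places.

Since only a temperature interval is involved, the additive offset between the scales drops out.
A change of 1°F is a change of 5/9°C, so per °F the value is 1.999 × 5/9 = 1.111.

1.111 Ω per °F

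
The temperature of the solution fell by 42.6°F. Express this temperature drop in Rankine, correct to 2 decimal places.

42.60°R

Fahrenheit and Rankine degrees are the same size, so the interval is unchanged: 42.60.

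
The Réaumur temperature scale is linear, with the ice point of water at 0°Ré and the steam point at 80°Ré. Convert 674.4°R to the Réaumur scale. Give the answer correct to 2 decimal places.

First in Celsius: (674.4 - 491.67) × 5/9 = 101.5167°C.
Linearly onto the Réaumur scale: 0 + (101.5167 / 100) × (80 - 0) = 81.21°Ré.

81.21°Ré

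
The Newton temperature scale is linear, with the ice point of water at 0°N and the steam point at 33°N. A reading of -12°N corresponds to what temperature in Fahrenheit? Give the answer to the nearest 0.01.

Linear interpolation between the fixed points: C = (-12 - 0) × 100 / (33 - 0) = -36.3636°C.
Then -36.3636 × 1.8 + 32 = -33.45°F.

-33.45°F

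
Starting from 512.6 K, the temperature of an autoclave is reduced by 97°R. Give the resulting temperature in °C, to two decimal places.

185.56°C

Initial temperature in Celsius: 512.6 - 273.15 = 239.4500°C.
The 97°R change is an interval, so only the factor 5/9 applies: -97 × 5/9 = -53.8889°C.
Final Celsius temperature: 239.4500 - 53.8889 = 185.5611°C.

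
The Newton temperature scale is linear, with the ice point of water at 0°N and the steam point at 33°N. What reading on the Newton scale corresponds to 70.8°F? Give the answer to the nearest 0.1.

First in Celsius: (70.8 - 32) × 5/9 = 21.5556°C.
Linearly onto the Newton scale: 0 + (21.5556 / 100) × (33 - 0) = 7.1°N.

7.1°N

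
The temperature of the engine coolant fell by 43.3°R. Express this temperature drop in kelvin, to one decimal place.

For a temperature interval the offset drops out; only the factor 5/9 applies.
43.3 × 5/9 = 24.1.

24.1 K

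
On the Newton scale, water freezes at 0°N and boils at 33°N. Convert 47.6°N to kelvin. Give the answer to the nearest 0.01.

Linear interpolation between the fixed points: C = (47.6 - 0) × 100 / (33 - 0) = 144.2424°C.
Then 144.2424 + 273.15 = 417.39 K.

417.39 K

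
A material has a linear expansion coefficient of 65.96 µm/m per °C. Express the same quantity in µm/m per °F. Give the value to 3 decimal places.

The quantity depends on a temperature interval, so only the ratio of degree sizes applies; the offset between the scales is irrelevant.
A change of 1°F is a change of 5/9°C, so per °F the value is 65.96 × 5/9 = 36.644.

36.644 µm/m per °F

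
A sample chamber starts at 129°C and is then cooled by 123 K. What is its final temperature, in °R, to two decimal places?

The 123 K change is an interval; Kelvin and Celsius degrees are the same size, so ΔC = -123°C.
Final Celsius temperature: 129.0000 - 123.0000 = 6.0000°C.
In Rankine: 6.0000 × 1.8 + 491.67 = 502.47°R.

502.47°R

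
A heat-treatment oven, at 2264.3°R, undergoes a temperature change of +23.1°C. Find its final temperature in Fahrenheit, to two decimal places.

Initial temperature in Celsius: (2264.3 - 491.67) × 5/9 = 984.7944°C.
Final Celsius temperature: 984.7944 + 23.1000 = 1007.8944°C.
In Fahrenheit: 1007.8944 × 1.8 + 32 = 1846.21°F.

1846.21°F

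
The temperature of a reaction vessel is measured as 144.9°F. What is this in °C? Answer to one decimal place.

In Celsius: (144.9 - 32) × 5/9 = 62.7222°C.

62.7°C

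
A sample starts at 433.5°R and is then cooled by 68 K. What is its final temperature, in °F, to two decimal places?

-148.57°F

Initial temperature in Celsius: (433.5 - 491.67) × 5/9 = -32.3167°C.
The 68 K change is an interval; Kelvin and Celsius degrees are the same size, so ΔC = -68°C.
Final Celsius temperature: -32.3167 - 68.0000 = -100.3167°C.
In Fahrenheit: -100.3167 × 1.8 + 32 = -148.57°F.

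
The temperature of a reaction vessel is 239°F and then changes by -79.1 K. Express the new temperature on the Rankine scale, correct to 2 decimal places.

556.29°R

Initial temperature in Celsius: (239 - 32) × 5/9 = 115.0000°C.
The 79.1 K change is an interval; Kelvin and Celsius degrees are the same size, so ΔC = -79.1°C.
Final Celsius temperature: 115.0000 - 79.1000 = 35.9000°C.
In Rankine: 35.9000 × 1.8 + 491.67 = 556.29°R.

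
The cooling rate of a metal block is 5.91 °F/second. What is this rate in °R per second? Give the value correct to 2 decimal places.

The quantity depends on a temperature interval, so only the ratio of degree sizes applies; the offset between the scales is irrelevant.
A change of 1°F is a change of 1°R, so 5.91 × 1 = 5.91.

5.91 °R/second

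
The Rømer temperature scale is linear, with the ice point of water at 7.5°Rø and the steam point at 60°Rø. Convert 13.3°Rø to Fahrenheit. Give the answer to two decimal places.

Linear interpolation between the fixed points: C = (13.3 - 7.5) × 100 / (60 - 7.5) = 11.0476°C.
Then 11.0476 × 1.8 + 32 = 51.89°F.

51.89°F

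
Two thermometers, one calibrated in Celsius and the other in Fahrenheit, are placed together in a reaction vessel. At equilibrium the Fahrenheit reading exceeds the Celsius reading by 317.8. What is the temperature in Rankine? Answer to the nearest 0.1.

Let x be the Celsius reading; then the Fahrenheit reading is 1.8·x + 32.
(1.8·x + 32) - x = 317.8  ⇒  (0.8)·x = 285.8  ⇒  x = 357.2500°C.
In Rankine: 357.2500 × 1.8 + 491.67 = 1134.7°R.

1134.7°R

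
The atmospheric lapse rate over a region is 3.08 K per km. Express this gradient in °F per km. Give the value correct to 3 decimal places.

5.544 °F/km

Since only a temperature interval is involved, the additive offset between the scales drops out.
A change of 1 K is a change of 1.8°F, so 3.08 × 1.8 = 5.544.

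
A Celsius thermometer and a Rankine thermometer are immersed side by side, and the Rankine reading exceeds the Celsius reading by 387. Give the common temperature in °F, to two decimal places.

-203.51°F

Let x be the Celsius reading; then the Rankine reading is 1.8·x + 491.67.
(1.8·x + 491.67) - x = 387  ⇒  (0.8)·x = -104.67  ⇒  x = -130.8375°C.
In Fahrenheit: -130.8375 × 1.8 + 32 = -203.51°F.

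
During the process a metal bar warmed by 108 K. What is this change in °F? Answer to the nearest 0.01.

194.40°F

For a temperature interval the offset drops out; only the factor 1.8 applies.
108 × 1.8 = 194.40.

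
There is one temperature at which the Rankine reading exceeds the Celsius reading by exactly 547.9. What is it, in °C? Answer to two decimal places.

70.29°C

Let C be the Celsius reading. The Rankine reading is R = 1.8·C + 491.67.
Require R - C = 547.9: (0.8)·C + 491.67 = 547.9.
C = (547.9 - 491.67) / (0.8) = 70.29.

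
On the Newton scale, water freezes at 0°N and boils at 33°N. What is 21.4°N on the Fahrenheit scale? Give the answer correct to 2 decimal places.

148.73°F

Linear interpolation between the fixed points: C = (21.4 - 0) × 100 / (33 - 0) = 64.8485°C.
Then 64.8485 × 1.8 + 32 = 148.73°F.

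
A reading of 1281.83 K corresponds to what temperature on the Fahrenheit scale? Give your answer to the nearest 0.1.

In Celsius: 1281.83 - 273.15 = 1008.6800°C.
In Fahrenheit: 1008.6800 × 1.8 + 32 = 1847.6°F.

1847.6°F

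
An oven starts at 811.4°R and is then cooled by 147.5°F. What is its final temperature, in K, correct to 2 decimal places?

368.83 K

Initial temperature in Celsius: (811.4 - 491.67) × 5/9 = 177.6278°C.
The 147.5°F change is an interval, so only the factor 5/9 applies: -147.5 × 5/9 = -81.9444°C.
Final Celsius temperature: 177.6278 - 81.9444 = 95.6833°C.
In kelvin: 95.6833 + 273.15 = 368.83 K.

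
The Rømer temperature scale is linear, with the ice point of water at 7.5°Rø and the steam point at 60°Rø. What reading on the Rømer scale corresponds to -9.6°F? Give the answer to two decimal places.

-4.63°Rø

First in Celsius: (-9.6 - 32) × 5/9 = -23.1111°C.
Linearly onto the Rømer scale: 7.5 + (-23.1111 / 100) × (60 - 7.5) = -4.63°Rø.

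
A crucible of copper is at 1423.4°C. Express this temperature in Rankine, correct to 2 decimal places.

In Rankine: 1423.4000 × 1.8 + 491.67 = 3053.79°R.

3053.79°R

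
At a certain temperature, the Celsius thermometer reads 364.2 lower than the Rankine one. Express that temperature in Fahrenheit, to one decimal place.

-254.8°F

Let x be the Rankine reading; then the Celsius reading is 5/9·x - 273.15.
(5/9·x - 273.15) - x = -364.2  ⇒  (-4/9)·x = -91.05  ⇒  x = 204.8625°R.
In Celsius: (204.8625 - 491.67) × 5/9 = -159.3375°C.
In Fahrenheit: -159.3375 × 1.8 + 32 = -254.8°F.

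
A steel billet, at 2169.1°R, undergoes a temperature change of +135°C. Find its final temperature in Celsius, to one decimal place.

Initial temperature in Celsius: (2169.1 - 491.67) × 5/9 = 931.9056°C.
Final Celsius temperature: 931.9056 + 135.0000 = 1066.9056°C.

1066.9°C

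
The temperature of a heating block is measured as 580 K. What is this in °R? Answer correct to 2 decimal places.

In Celsius: 580 - 273.15 = 306.8500°C.
In Rankine: 306.8500 × 1.8 + 491.67 = 1044.00°R.

1044.00°R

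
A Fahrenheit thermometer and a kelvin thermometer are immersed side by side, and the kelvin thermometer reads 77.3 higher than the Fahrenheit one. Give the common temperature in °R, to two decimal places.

Let x be the Fahrenheit reading; then the kelvin reading is 5/9·x + 255.372.
(5/9·x + 255.372) - x = 77.3  ⇒  (-4/9)·x = -178.072  ⇒  x = 400.6625°F.
In Celsius: (400.6625 - 32) × 5/9 = 204.8125°C.
In Rankine: 204.8125 × 1.8 + 491.67 = 860.33°R.

860.33°R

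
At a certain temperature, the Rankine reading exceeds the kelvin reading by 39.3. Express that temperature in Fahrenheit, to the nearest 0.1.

Let x be the kelvin reading; then the Rankine reading is 1.8·x.
(1.8·x) - x = 39.3  ⇒  (0.8)·x = 39.3  ⇒  x = 49.1250 K.
In Celsius: 49.125 - 273.15 = -224.0250°C.
In Fahrenheit: -224.0250 × 1.8 + 32 = -371.2°F.

-371.2°F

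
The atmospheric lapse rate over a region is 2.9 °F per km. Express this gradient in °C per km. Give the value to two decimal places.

1.61 °C/km

Since only a temperature interval is involved, the additive offset between the scales drops out.
A change of 1°F is a change of 5/9°C, so 2.9 × 5/9 = 1.61.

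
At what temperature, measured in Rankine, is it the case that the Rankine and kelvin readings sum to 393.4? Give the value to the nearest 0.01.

Let R be the Rankine reading. The kelvin reading is K = 5/9·R.
Require R + K = 393.4: (14/9)·R = 393.4.
R = (393.4) / (14/9) = 252.90.

252.90°R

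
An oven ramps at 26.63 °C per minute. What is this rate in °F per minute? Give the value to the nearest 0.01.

The quantity depends on a temperature interval, so only the ratio of degree sizes applies; the offset between the scales is irrelevant.
A change of 1°C is a change of 1.8°F, so 26.63 × 1.8 = 47.93.

47.93 °F/minute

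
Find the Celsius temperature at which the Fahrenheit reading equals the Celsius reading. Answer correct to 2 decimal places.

Let C be the Celsius reading. The Fahrenheit reading is F = 1.8·C + 32.
Set F = C: 1.8·C + 32 = C.
(0.8)·C = -32  ⇒  C = -40.00.

-40.00°C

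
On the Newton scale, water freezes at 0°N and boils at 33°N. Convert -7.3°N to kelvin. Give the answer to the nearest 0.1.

Linear interpolation between the fixed points: C = (-7.3 - 0) × 100 / (33 - 0) = -22.1212°C.
Then -22.1212 + 273.15 = 251.0 K.

251.0 K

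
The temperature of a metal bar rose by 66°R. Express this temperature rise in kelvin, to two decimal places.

An interval of 1°R corresponds to 5/9 K.
66 × 5/9 = 36.67.

36.67 K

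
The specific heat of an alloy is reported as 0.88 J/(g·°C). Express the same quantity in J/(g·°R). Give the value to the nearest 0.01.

The quantity depends on a temperature interval, so only the ratio of degree sizes applies; the offset between the scales is irrelevant.
A change of 1°R is a change of 5/9°C, so per °R the value is 0.88 × 5/9 = 0.49.

0.49 J/(g·°R)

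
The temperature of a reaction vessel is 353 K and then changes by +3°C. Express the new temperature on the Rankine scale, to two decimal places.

640.80°R

Initial temperature in Celsius: 353 - 273.15 = 79.8500°C.
Final Celsius temperature: 79.8500 + 3.0000 = 82.8500°C.
In Rankine: 82.8500 × 1.8 + 491.67 = 640.80°R.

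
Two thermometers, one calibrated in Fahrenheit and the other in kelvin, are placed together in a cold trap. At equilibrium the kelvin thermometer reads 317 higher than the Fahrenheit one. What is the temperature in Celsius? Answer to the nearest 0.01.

-94.81°C

Let x be the Fahrenheit reading; then the kelvin reading is 5/9·x + 255.372.
(5/9·x + 255.372) - x = 317  ⇒  (-4/9)·x = 61.6278  ⇒  x = -138.6625°F.
In Celsius: (-138.6625 - 32) × 5/9 = -94.81°C.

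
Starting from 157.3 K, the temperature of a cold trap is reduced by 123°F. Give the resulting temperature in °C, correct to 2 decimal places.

Initial temperature in Celsius: 157.3 - 273.15 = -115.8500°C.
The 123°F change is an interval, so only the factor 5/9 applies: -123 × 5/9 = -68.3333°C.
Final Celsius temperature: -115.8500 - 68.3333 = -184.1833°C.

-184.18°C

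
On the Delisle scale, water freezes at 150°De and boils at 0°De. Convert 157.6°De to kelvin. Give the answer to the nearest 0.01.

268.08 K

Linear interpolation between the fixed points: C = (157.6 - 150) × 100 / (0 - 150) = -5.0667°C.
Then -5.0667 + 273.15 = 268.08 K.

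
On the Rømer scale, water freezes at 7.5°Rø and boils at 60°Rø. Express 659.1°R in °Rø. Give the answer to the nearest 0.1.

56.3°Rø

First in Celsius: (659.1 - 491.67) × 5/9 = 93.0167°C.
Linearly onto the Rømer scale: 7.5 + (93.0167 / 100) × (60 - 7.5) = 56.3°Rø.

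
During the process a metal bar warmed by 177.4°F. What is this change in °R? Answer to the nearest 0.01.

Fahrenheit and Rankine degrees are the same size, so the interval is unchanged: 177.40.

177.40°R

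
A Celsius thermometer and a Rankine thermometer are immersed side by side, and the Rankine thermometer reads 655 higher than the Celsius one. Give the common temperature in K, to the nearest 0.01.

Let x be the Celsius reading; then the Rankine reading is 1.8·x + 491.67.
(1.8·x + 491.67) - x = 655  ⇒  (0.8)·x = 163.33  ⇒  x = 204.1625°C.
In kelvin: 204.1625 + 273.15 = 477.31 K.

477.31 K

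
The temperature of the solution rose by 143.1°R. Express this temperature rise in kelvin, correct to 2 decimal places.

Only the scale ratio 5/9 matters for a change in temperature.
143.1 × 5/9 = 79.50.

79.50 K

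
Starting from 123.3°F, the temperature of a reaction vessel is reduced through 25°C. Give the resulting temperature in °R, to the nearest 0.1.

Initial temperature in Celsius: (123.3 - 32) × 5/9 = 50.7222°C.
Final Celsius temperature: 50.7222 - 25.0000 = 25.7222°C.
In Rankine: 25.7222 × 1.8 + 491.67 = 538.0°R.

538.0°R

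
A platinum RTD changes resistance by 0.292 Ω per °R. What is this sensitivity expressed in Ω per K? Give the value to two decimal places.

Since only a temperature interval is involved, the additive offset between the scales drops out.
A change of 1 K is a change of 1.8°R, so per K the value is 0.292 × 1.8 = 0.53.

0.53 Ω per K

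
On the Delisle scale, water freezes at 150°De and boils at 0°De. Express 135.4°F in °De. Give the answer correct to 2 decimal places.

First in Celsius: (135.4 - 32) × 5/9 = 57.4444°C.
Linearly onto the Delisle scale: 150 + (57.4444 / 100) × (0 - 150) = 63.83°De.

63.83°De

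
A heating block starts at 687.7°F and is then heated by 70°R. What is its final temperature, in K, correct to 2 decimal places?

Initial temperature in Celsius: (687.7 - 32) × 5/9 = 364.2778°C.
The 70°R change is an interval, so only the factor 5/9 applies: +70 × 5/9 = +38.8889°C.
Final Celsius temperature: 364.2778 + 38.8889 = 403.1667°C.
In kelvin: 403.1667 + 273.15 = 676.32 K.

676.32 K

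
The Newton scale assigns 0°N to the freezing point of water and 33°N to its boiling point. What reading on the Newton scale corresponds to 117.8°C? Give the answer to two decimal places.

38.87°N

Linearly onto the Newton scale: 0 + (117.8000 / 100) × (33 - 0) = 38.87°N.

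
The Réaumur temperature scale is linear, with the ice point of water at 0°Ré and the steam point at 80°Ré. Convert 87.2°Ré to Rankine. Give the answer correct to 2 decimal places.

Linear interpolation between the fixed points: C = (87.2 - 0) × 100 / (80 - 0) = 109.0000°C.
Then 109.0000 × 1.8 + 491.67 = 687.87°R.

687.87°R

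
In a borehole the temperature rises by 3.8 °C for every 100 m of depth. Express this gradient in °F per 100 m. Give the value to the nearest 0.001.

Since only a temperature interval is involved, the additive offset between the scales drops out.
A change of 1°C is a change of 1.8°F, so 3.8 × 1.8 = 6.840.

6.840 °F/100 m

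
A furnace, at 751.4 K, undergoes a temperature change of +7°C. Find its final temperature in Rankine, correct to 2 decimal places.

1365.12°R

Initial temperature in Celsius: 751.4 - 273.15 = 478.2500°C.
Final Celsius temperature: 478.2500 + 7.0000 = 485.2500°C.
In Rankine: 485.2500 × 1.8 + 491.67 = 1365.12°R.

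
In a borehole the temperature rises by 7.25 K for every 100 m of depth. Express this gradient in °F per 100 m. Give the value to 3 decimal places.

13.050 °F/100 m

Since only a temperature interval is involved, the additive offset between the scales drops out.
A change of 1 K is a change of 1.8°F, so 7.25 × 1.8 = 13.050.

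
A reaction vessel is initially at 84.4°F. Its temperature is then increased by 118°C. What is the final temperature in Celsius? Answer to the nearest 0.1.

147.1°C

Initial temperature in Celsius: (84.4 - 32) × 5/9 = 29.1111°C.
Final Celsius temperature: 29.1111 + 118.0000 = 147.1111°C.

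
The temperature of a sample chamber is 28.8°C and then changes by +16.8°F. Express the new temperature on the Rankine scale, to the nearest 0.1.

560.3°R

The 16.8°F change is an interval, so only the factor 5/9 applies: +16.8 × 5/9 = +9.3333°C.
Final Celsius temperature: 28.8000 + 9.3333 = 38.1333°C.
In Rankine: 38.1333 × 1.8 + 491.67 = 560.3°R.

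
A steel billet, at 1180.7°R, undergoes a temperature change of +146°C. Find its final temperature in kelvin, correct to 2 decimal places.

801.94 K

Initial temperature in Celsius: (1180.7 - 491.67) × 5/9 = 382.7944°C.
Final Celsius temperature: 382.7944 + 146.0000 = 528.7944°C.
In kelvin: 528.7944 + 273.15 = 801.94 K.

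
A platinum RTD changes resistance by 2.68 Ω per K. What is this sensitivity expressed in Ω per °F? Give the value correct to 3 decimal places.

1.489 Ω per °F

Since only a temperature interval is involved, the additive offset between the scales drops out.
A change of 1°F is a change of 5/9 K, so per °F the value is 2.68 × 5/9 = 1.489.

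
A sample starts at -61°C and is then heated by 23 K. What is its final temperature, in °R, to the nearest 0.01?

423.27°R

The 23 K change is an interval; Kelvin and Celsius degrees are the same size, so ΔC = +23°C.
Final Celsius temperature: -61.0000 + 23.0000 = -38.0000°C.
In Rankine: -38.0000 × 1.8 + 491.67 = 423.27°R.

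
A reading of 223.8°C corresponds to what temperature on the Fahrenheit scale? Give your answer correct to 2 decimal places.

In Fahrenheit: 223.8000 × 1.8 + 32 = 434.84°F.

434.84°F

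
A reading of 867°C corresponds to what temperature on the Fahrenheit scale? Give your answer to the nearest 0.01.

1592.60°F

In Fahrenheit: 867.0000 × 1.8 + 32 = 1592.60°F.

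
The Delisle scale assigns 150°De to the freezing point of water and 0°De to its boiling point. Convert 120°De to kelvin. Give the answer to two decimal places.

Linear interpolation between the fixed points: C = (120 - 150) × 100 / (0 - 150) = 20.0000°C.
Then 20.0000 + 273.15 = 293.15 K.

293.15 K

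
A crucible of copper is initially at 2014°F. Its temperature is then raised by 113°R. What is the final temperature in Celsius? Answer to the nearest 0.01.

1163.89°C

Initial temperature in Celsius: (2014 - 32) × 5/9 = 1101.1111°C.
The 113°R change is an interval, so only the factor 5/9 applies: +113 × 5/9 = +62.7778°C.
Final Celsius temperature: 1101.1111 + 62.7778 = 1163.8889°C.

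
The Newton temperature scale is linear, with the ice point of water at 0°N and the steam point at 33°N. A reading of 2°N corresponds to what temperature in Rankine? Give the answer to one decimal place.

Linear interpolation between the fixed points: C = (2 - 0) × 100 / (33 - 0) = 6.0606°C.
Then 6.0606 × 1.8 + 491.67 = 502.6°R.

502.6°R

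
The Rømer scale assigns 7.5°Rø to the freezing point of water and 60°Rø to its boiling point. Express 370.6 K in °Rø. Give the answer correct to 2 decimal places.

First in Celsius: 370.6 - 273.15 = 97.4500°C.
Linearly onto the Rømer scale: 7.5 + (97.4500 / 100) × (60 - 7.5) = 58.66°Rø.

58.66°Rø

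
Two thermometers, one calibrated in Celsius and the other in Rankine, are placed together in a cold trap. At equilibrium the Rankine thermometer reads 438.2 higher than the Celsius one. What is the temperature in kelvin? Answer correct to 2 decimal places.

206.31 K

Let x be the Celsius reading; then the Rankine reading is 1.8·x + 491.67.
(1.8·x + 491.67) - x = 438.2  ⇒  (0.8)·x = -53.47  ⇒  x = -66.8375°C.
In kelvin: -66.8375 + 273.15 = 206.31 K.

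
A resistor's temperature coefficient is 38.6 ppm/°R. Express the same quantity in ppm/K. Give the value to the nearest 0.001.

69.480 ppm/K

The quantity depends on a temperature interval, so only the ratio of degree sizes applies; the offset between the scales is irrelevant.
A change of 1 K is a change of 1.8°R, so per K the value is 38.6 × 1.8 = 69.480.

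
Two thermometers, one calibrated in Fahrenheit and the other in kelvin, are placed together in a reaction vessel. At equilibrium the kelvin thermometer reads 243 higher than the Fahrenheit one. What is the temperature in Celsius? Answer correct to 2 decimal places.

Let x be the Fahrenheit reading; then the kelvin reading is 5/9·x + 255.372.
(5/9·x + 255.372) - x = 243  ⇒  (-4/9)·x = -12.3722  ⇒  x = 27.8375°F.
In Celsius: (27.8375 - 32) × 5/9 = -2.31°C.

-2.31°C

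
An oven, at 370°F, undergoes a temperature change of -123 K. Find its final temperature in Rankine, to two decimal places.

Initial temperature in Celsius: (370 - 32) × 5/9 = 187.7778°C.
The 123 K change is an interval; Kelvin and Celsius degrees are the same size, so ΔC = -123°C.
Final Celsius temperature: 187.7778 - 123.0000 = 64.7778°C.
In Rankine: 64.7778 × 1.8 + 491.67 = 608.27°R.

608.27°R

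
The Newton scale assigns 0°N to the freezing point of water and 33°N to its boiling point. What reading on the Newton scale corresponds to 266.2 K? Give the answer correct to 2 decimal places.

First in Celsius: 266.2 - 273.15 = -6.9500°C.
Linearly onto the Newton scale: 0 + (-6.9500 / 100) × (33 - 0) = -2.29°N.

-2.29°N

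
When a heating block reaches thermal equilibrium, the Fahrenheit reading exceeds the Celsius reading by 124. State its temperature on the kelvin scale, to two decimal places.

Let x be the Fahrenheit reading; then the Celsius reading is 5/9·x - 17.7778.
(5/9·x - 17.7778) - x = -124  ⇒  (-4/9)·x = -106.222  ⇒  x = 239.0000°F.
In Celsius: (239 - 32) × 5/9 = 115.0000°C.
In kelvin: 115.0000 + 273.15 = 388.15 K.

388.15 K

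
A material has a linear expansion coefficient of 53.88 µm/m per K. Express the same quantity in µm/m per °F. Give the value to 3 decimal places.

The quantity depends on a temperature interval, so only the ratio of degree sizes applies; the offset between the scales is irrelevant.
A change of 1°F is a change of 5/9 K, so per °F the value is 53.88 × 5/9 = 29.933.

29.933 µm/m per °F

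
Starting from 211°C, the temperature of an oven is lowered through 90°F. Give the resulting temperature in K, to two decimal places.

The 90°F change is an interval, so only the factor 5/9 applies: -90 × 5/9 = -50.0000°C.
Final Celsius temperature: 211.0000 - 50.0000 = 161.0000°C.
In kelvin: 161.0000 + 273.15 = 434.15 K.

434.15 K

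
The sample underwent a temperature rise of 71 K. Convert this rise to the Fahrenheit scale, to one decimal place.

For a temperature interval the offset drops out; only the factor 1.8 applies.
71 × 1.8 = 127.8.

127.8°F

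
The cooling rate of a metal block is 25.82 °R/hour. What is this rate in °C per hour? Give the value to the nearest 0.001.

The quantity depends on a temperature interval, so only the ratio of degree sizes applies; the offset between the scales is irrelevant.
A change of 1°R is a change of 5/9°C, so 25.82 × 5/9 = 14.344.

14.344 °C/hour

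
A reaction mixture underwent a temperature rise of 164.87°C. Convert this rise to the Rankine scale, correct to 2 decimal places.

Only the scale ratio 1.8 matters for a change in temperature.
164.87 × 1.8 = 296.77.

296.77°R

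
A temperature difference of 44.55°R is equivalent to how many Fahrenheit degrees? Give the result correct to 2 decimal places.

44.55°F

Rankine and Fahrenheit degrees are the same size, so the interval is unchanged: 44.55.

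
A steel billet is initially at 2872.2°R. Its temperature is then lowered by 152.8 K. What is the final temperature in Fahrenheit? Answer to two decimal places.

2137.49°F

Initial temperature in Celsius: (2872.2 - 491.67) × 5/9 = 1322.5167°C.
The 152.8 K change is an interval; Kelvin and Celsius degrees are the same size, so ΔC = -152.8°C.
Final Celsius temperature: 1322.5167 - 152.8000 = 1169.7167°C.
In Fahrenheit: 1169.7167 × 1.8 + 32 = 2137.49°F.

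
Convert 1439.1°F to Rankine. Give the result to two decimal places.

1898.77°R

In Celsius: (1439.1 - 32) × 5/9 = 781.7222°C.
In Rankine: 781.7222 × 1.8 + 491.67 = 1898.77°R.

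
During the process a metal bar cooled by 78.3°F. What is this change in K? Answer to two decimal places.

For a temperature interval the offset drops out; only the factor 5/9 applies.
78.3 × 5/9 = 43.50.

43.50 K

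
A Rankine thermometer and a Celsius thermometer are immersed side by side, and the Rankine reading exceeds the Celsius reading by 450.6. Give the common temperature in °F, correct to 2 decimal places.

Let x be the Rankine reading; then the Celsius reading is 5/9·x - 273.15.
(5/9·x - 273.15) - x = -450.6  ⇒  (-4/9)·x = -177.45  ⇒  x = 399.2625°R.
In Celsius: (399.2625 - 491.67) × 5/9 = -51.3375°C.
In Fahrenheit: -51.3375 × 1.8 + 32 = -60.41°F.

-60.41°F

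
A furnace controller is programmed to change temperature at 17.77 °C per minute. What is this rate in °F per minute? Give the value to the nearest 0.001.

31.986 °F/minute

The quantity depends on a temperature interval, so only the ratio of degree sizes applies; the offset between the scales is irrelevant.
A change of 1°C is a change of 1.8°F, so 17.77 × 1.8 = 31.986.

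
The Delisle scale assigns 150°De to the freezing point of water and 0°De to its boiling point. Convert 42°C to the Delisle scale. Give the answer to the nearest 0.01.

87.00°De

Linearly onto the Delisle scale: 150 + (42.0000 / 100) × (0 - 150) = 87.00°De.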